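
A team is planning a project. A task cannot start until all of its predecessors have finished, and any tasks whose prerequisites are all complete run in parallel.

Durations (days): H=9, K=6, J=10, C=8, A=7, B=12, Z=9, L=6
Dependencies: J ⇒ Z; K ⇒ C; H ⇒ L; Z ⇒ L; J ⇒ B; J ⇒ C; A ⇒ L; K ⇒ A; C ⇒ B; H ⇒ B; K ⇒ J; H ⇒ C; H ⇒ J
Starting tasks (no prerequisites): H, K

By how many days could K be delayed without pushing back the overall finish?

The longest chain is H→J→C→B = 9+10+8+12 = 39; overall finish 39 days.
Longest path through K: 36 days (earliest finish 6, latest finish 9).
So K can slip 9 − 6 = 3 days.

3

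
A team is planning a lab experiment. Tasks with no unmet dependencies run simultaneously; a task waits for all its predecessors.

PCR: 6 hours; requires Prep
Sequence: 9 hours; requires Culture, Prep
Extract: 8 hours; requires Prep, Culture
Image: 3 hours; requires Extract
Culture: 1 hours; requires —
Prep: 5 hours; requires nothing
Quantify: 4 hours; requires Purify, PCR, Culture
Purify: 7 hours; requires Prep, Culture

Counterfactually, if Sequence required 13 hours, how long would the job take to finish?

Critical path before the change: Prep→Extract→Image = 5+8+3 = 16 giving 16 hours.
Sequence is off the critical path — its longest chain is 14 hours, giving 2 of slack.
The binding chain switches to Prep→Sequence = 5+13 = 18; finish 18 hours.

18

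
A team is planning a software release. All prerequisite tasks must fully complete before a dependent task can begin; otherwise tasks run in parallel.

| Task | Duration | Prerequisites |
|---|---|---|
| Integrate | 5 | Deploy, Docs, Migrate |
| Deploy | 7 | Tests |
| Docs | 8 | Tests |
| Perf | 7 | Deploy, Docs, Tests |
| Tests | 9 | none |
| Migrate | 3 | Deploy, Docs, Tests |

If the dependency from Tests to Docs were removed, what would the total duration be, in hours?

Before: longest chain Tests→Docs→Migrate→Integrate = 9+8+3+5 = 25, finish 25.
Without Tests→Docs, Docs's earliest start moves from 9 to 0.
After: Tests→Deploy→Migrate→Integrate = 9+7+3+5 = 24 → 24 hours.

24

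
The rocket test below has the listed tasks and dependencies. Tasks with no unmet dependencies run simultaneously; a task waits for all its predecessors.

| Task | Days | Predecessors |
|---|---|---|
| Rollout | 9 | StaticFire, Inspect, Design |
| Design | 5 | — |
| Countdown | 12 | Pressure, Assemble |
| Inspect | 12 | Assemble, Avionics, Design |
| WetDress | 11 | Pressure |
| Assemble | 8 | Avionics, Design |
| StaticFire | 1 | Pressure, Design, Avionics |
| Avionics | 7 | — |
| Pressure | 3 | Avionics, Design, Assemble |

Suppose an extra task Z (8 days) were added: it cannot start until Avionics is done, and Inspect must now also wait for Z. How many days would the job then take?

36

Originally the job takes 36 days.
With Z inserted, Inspect now waits for max(Assemble, Avionics, Design, Z).
New critical path: Avionics→Z→Inspect→Rollout = 7+8+12+9 = 36 ⇒ 36 days.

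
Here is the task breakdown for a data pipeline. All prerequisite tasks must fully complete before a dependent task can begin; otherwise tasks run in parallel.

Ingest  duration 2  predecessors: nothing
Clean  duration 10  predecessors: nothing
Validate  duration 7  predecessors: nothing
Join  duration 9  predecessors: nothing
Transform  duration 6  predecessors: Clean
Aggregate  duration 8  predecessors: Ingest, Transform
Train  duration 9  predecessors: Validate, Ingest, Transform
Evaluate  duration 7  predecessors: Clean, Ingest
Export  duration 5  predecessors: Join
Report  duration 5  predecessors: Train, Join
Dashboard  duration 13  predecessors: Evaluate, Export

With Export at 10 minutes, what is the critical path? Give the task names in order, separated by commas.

Join, Export, Dashboard

Actual critical path: Clean→Transform→Train→Report = 10+6+9+5 = 30 ⇒ 30 minutes.
The longest path through Export is only 27 minutes, so Export has float 3.
New critical path: Join→Export→Dashboard = 9+10+13 = 32 ⇒ 32 minutes.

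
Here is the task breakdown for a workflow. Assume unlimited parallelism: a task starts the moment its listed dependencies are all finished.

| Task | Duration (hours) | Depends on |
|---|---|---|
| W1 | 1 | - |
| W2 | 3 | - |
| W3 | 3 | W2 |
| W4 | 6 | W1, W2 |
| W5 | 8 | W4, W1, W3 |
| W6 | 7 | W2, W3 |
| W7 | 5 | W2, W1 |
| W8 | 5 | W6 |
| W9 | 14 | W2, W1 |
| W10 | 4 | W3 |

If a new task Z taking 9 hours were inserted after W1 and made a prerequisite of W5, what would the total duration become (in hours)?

Originally the job takes 18 hours.
With Z inserted, W5 now waits for max(W4, W1, W3, Z).
New critical path: W1→Z→W5 = 1+9+8 = 18 ⇒ 18 hours.

18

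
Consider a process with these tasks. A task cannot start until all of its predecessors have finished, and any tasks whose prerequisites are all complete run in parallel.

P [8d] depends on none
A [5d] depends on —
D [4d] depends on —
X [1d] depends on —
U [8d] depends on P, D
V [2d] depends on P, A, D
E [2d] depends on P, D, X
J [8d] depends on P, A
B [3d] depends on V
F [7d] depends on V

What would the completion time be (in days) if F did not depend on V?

16

Before: longest chain P→V→F = 8+2+7 = 17, finish 17.
Without V→F, F's earliest start moves from 10 to 0.
New critical path: P→U = 8+8 = 16 ⇒ 16 days.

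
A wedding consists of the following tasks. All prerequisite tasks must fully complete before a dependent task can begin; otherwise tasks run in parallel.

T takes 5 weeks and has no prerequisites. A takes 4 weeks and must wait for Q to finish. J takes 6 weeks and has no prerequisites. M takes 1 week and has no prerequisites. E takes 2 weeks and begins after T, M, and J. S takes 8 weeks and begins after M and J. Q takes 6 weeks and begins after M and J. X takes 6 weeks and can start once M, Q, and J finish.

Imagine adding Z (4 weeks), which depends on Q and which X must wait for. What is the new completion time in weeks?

22

Originally the schedule takes 18 weeks.
With Z inserted, X now waits for max(M, Q, J, Z).
New critical path: J→Q→Z→X = 6+6+4+6 = 22 ⇒ 22 weeks.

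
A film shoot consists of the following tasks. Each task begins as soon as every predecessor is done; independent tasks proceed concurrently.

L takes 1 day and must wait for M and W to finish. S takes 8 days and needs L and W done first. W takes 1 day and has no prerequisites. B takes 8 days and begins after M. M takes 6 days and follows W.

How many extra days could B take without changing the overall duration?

1

Critical path: W→M→L→S = 1+6+1+8 = 16, so the finish is 16 days.
Longest path through B: 15 days (earliest finish 15, latest finish 16).
So B can slip 16 − 15 = 1 day.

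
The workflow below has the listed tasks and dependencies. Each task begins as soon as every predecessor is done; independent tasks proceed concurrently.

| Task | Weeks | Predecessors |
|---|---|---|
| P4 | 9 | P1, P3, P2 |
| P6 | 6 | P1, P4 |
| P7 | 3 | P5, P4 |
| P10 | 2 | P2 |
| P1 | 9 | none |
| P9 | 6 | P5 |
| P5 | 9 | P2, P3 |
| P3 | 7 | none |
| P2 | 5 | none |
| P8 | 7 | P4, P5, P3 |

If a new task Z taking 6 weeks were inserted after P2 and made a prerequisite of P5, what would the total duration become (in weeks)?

Originally the workflow takes 25 weeks.
With Z inserted, P5 now waits for max(P2, P3, Z).
New critical path: P2→Z→P5→P8 = 5+6+9+7 = 27 ⇒ 27 weeks.

27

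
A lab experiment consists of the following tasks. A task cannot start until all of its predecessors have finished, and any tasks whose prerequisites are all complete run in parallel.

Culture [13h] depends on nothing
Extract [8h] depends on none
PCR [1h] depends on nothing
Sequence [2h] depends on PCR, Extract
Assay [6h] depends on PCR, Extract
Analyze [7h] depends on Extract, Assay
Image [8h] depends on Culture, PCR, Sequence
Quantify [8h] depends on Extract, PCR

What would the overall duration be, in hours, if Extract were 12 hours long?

25

Baseline: Extract→Assay→Analyze = 8+6+7 = 21 → 21 hours.
Extract is on the critical path; changing it to 12 makes that path 25 hours.
That remains the longest chain; total 25 hours.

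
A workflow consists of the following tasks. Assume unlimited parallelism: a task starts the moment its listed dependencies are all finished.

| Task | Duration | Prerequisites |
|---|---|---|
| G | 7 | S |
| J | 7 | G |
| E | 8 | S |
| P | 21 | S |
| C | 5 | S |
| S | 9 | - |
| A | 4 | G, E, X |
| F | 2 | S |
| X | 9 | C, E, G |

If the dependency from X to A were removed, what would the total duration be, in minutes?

Before: longest chain S→E→X→A = 9+8+9+4 = 30, finish 30.
Without X→A, A's earliest start moves from 26 to 17.
New critical path: S→P = 9+21 = 30 ⇒ 30 minutes.

30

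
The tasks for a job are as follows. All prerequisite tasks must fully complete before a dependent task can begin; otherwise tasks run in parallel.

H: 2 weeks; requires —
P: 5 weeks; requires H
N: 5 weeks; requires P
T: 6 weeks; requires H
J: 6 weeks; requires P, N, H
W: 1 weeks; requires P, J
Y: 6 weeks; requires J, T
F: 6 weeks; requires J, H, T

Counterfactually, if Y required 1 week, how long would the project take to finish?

24

Actual critical path: H→P→N→J→Y = 2+5+5+6+6 = 24 ⇒ 24 weeks.
Y is on the critical path; changing it to 1 makes that path 19 weeks.
The binding chain switches to H→P→N→J→F = 2+5+5+6+6 = 24; finish 24 weeks.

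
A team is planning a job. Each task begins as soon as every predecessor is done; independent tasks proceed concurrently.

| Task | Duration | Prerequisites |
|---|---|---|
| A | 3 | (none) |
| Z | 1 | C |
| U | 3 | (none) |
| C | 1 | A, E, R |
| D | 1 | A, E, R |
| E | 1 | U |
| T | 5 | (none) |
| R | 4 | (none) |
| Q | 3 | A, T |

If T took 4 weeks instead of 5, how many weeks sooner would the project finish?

The binding path is T→Q = 5+3 = 8; finish at 8 weeks.
T is on the critical path; changing it to 4 makes that path 7 weeks.
That remains the longest chain; total 7 weeks.
Change in finish: 7 − 8 = -1 weeks.

1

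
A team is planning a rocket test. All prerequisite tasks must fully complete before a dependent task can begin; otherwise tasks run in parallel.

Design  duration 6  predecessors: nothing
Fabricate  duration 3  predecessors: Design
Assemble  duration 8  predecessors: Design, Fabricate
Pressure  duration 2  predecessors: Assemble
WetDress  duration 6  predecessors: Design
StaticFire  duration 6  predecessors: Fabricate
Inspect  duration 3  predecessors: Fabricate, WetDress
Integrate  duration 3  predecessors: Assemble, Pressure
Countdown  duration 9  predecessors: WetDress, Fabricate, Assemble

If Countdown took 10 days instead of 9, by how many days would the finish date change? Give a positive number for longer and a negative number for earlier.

1

The binding path is Design→Fabricate→Assemble→Countdown = 6+3+8+9 = 26; finish at 26 days.
Countdown is on the critical path; changing it to 10 makes that path 27 days.
That remains the longest chain; total 27 days.
Change in finish: 27 − 26 = +1 days.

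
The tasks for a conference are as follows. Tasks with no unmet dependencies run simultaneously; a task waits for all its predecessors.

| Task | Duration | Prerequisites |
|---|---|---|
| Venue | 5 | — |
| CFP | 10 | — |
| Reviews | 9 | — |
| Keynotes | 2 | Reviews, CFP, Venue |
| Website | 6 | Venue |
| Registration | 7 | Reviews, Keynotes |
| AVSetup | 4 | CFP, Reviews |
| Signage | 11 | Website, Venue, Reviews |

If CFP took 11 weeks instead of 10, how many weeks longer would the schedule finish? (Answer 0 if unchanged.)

As given, the longest chain is Venue→Website→Signage = 5+6+11 = 22, so the finish is 22 weeks.
The longest path through CFP is only 19 weeks, so CFP has float 3.
No other chain overtakes it, so the finish is 22 weeks.
Change in finish: 22 − 22 = +0 weeks.

0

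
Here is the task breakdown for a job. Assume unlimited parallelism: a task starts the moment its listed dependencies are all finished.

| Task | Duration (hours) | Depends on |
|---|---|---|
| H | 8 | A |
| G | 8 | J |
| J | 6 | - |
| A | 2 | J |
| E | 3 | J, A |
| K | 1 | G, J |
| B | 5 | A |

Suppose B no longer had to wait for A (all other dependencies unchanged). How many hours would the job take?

With the dependency in place, J→A→H = 6+2+8 = 16 sets the finish at 16 hours.
Without A→B, B's earliest start moves from 8 to 0.
New critical path: J→A→H = 6+2+8 = 16 ⇒ 16 hours.

16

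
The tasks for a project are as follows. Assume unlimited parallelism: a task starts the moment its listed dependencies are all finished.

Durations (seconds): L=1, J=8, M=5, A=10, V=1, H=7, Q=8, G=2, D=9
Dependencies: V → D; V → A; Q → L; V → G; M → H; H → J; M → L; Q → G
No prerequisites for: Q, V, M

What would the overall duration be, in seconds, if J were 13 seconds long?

25

The binding path is M→H→J = 5+7+8 = 20; finish at 20 seconds.
J lies on that path, so at 13 seconds the path becomes 25 seconds.
No other chain overtakes it, so the finish is 25 seconds.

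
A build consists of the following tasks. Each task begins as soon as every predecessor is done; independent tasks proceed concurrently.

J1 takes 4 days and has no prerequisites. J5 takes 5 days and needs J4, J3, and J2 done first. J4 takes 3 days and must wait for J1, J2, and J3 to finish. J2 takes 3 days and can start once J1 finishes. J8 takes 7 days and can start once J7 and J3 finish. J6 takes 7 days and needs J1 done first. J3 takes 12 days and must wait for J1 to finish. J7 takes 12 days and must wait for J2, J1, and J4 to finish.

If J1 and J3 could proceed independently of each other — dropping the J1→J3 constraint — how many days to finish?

34

Original critical path: J1→J3→J4→J7→J8 = 4+12+3+12+7 = 38 ⇒ 38 days.
Without J1→J3, J3's earliest start moves from 4 to 0.
New critical path: J3→J4→J7→J8 = 12+3+12+7 = 34 ⇒ 34 days.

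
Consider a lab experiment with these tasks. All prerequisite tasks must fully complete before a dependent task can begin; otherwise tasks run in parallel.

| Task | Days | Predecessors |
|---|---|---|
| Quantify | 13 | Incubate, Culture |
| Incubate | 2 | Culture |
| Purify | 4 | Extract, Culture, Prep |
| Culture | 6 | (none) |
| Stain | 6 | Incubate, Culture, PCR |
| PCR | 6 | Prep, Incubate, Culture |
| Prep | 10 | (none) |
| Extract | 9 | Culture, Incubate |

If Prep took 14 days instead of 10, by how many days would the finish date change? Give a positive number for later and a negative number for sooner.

As given, the longest chain is Prep→PCR→Stain = 10+6+6 = 22, so the finish is 22 days.
Since Prep is critical, the +4 change carries straight to that chain (now 26 days).
The critical path is still Prep→PCR→Stain; finish is now 26 days.
Change in finish: 26 − 22 = +4 days.

4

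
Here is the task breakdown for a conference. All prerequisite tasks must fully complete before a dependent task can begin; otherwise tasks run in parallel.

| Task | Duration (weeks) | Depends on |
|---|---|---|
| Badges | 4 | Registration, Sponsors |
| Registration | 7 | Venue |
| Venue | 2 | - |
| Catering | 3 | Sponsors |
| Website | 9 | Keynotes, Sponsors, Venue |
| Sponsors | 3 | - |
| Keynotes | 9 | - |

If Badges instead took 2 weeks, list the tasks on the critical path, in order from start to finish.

Keynotes, Website

Actual critical path: Keynotes→Website = 9+9 = 18 ⇒ 18 weeks.
Badges has 5 weeks of float (longest path through it is 13).
The critical path is still Keynotes→Website; finish is now 18 weeks.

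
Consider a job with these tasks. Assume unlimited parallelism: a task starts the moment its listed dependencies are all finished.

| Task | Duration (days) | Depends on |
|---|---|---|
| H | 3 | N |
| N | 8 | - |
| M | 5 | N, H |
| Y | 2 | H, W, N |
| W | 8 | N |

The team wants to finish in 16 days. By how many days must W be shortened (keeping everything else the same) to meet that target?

2

Current finish: 18 days; target: 16.
W is on every critical path, so each day cut from W cuts the finish by one (this holds down to a finish of 16).
Need 18 − 16 = 2 days off W → W becomes 6 days, finish becomes 16.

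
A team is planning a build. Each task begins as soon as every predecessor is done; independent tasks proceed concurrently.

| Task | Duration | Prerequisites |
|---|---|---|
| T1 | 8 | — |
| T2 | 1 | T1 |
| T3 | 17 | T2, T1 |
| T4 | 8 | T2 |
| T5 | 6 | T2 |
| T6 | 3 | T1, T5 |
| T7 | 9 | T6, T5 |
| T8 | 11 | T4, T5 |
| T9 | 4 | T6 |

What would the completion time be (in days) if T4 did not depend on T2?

Before: longest chain T1→T2→T4→T8 = 8+1+8+11 = 28, finish 28.
Without T2→T4, T4's earliest start moves from 9 to 0.
The longest chain is now T1→T2→T5→T6→T7 = 8+1+6+3+9 = 27, so the project takes 27 days.

27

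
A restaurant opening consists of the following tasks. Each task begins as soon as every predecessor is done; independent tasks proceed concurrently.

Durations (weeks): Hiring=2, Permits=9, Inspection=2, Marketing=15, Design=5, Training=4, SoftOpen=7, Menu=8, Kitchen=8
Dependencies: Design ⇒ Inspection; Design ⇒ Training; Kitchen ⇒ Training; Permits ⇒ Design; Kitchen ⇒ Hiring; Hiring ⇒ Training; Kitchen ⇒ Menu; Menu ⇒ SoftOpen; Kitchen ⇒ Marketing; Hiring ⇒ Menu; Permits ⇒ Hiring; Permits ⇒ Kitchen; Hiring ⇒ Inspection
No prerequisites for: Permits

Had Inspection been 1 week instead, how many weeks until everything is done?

34

As given, the longest chain is Permits→Kitchen→Hiring→Menu→SoftOpen = 9+8+2+8+7 = 34, so the finish is 34 weeks.
Inspection has 13 weeks of float (longest path through it is 21).
The critical path is still Permits→Kitchen→Hiring→Menu→SoftOpen; finish is now 34 weeks.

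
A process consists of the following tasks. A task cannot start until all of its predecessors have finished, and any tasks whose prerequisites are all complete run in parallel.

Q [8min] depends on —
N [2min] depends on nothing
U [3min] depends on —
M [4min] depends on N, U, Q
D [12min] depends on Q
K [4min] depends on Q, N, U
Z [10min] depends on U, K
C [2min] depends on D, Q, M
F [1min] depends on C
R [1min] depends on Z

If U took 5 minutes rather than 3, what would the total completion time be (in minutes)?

Baseline: Q→D→C→F = 8+12+2+1 = 23 → 23 minutes.
U is off the critical path — its longest chain is 18 minutes, giving 5 of slack.
The critical path is still Q→D→C→F; finish is now 23 minutes.

23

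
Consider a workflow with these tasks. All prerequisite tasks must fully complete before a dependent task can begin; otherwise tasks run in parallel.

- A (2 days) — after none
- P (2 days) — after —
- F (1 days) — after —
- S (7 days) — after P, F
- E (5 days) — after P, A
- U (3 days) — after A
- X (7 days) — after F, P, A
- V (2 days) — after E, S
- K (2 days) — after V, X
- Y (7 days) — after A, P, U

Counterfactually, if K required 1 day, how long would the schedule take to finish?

Actual critical path: P→S→V→K = 2+7+2+2 = 13 ⇒ 13 days.
K lies on that path, so at 1 day the path becomes 12 days.
The binding chain switches to A→U→Y = 2+3+7 = 12; finish 12 days.

12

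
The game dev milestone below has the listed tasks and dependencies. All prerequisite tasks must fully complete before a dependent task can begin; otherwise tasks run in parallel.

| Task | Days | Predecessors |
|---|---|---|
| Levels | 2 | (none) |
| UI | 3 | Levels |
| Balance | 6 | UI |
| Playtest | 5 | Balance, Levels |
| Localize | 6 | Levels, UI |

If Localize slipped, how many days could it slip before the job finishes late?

5

Levels→UI→Balance→Playtest = 2+3+6+5 = 16 sets the makespan at 16 days.
The longest chain containing Localize totals 11 days.
Slack of Localize = 10 − 5 = 5 days.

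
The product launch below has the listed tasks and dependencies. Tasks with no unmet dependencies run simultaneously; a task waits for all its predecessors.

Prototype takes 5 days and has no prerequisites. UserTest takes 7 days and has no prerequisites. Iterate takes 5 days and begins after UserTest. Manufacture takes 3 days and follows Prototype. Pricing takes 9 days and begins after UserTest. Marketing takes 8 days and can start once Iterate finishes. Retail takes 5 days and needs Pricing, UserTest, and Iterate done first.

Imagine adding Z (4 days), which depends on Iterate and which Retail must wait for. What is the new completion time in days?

21

Originally the product launch takes 21 days.
With Z inserted, Retail now waits for max(Pricing, UserTest, Iterate, Z).
New critical path: UserTest→Iterate→Z→Retail = 7+5+4+5 = 21 ⇒ 21 days.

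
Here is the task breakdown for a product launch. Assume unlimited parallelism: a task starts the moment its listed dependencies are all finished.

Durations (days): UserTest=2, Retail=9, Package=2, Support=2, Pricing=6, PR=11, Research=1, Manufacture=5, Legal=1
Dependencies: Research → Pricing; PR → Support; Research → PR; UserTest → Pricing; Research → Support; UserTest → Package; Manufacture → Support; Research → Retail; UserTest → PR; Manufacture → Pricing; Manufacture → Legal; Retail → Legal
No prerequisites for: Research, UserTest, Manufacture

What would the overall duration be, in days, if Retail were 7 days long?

The binding path is UserTest→PR→Support = 2+11+2 = 15; finish at 15 days.
Retail is off the critical path — its longest chain is 11 days, giving 4 of slack.
The critical path is still UserTest→PR→Support; finish is now 15 days.

15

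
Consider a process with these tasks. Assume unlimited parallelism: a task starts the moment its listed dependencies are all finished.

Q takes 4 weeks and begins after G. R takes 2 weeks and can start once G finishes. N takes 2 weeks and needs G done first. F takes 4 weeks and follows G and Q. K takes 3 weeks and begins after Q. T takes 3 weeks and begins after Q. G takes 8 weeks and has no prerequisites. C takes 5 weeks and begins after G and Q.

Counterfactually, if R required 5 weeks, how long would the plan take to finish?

As given, the longest chain is G→Q→C = 8+4+5 = 17, so the finish is 17 weeks.
R has 7 weeks of float (longest path through it is 10).
The critical path is still G→Q→C; finish is now 17 weeks.

17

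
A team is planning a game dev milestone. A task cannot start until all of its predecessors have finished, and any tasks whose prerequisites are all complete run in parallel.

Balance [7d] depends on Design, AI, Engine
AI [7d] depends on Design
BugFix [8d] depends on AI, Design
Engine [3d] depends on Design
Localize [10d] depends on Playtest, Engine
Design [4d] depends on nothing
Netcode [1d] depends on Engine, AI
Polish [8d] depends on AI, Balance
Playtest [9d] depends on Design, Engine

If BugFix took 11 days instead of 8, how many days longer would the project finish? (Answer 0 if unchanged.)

As given, the longest chain is Design→Engine→Playtest→Localize = 4+3+9+10 = 26, so the finish is 26 days.
BugFix is off the critical path — its longest chain is 19 days, giving 7 of slack.
That remains the longest chain; total 26 days.
Change in finish: 26 − 26 = +0 days.

0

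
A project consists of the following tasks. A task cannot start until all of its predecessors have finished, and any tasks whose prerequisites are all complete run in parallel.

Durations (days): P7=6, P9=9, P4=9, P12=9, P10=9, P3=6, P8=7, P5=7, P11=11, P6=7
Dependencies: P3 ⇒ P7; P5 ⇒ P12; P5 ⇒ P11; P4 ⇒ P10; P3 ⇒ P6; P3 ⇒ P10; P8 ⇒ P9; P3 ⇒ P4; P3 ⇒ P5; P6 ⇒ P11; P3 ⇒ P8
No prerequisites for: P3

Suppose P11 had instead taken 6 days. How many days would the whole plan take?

24

As given, the longest chain is P3→P5→P11 = 6+7+11 = 24, so the finish is 24 days.
Since P11 is critical, the -5 change carries straight to that chain (now 19 days).
The binding chain switches to P3→P4→P10 = 6+9+9 = 24; finish 24 days.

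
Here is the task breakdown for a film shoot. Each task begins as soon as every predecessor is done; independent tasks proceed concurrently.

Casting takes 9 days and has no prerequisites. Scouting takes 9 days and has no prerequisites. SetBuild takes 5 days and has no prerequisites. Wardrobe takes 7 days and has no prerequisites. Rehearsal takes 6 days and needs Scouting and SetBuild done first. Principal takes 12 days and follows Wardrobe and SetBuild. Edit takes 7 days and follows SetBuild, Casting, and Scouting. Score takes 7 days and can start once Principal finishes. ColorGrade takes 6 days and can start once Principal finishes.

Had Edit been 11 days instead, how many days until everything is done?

Critical path before the change: Wardrobe→Principal→Score = 7+12+7 = 26 giving 26 days.
Edit has 10 days of float (longest path through it is 16).
The critical path is still Wardrobe→Principal→Score; finish is now 26 days.

26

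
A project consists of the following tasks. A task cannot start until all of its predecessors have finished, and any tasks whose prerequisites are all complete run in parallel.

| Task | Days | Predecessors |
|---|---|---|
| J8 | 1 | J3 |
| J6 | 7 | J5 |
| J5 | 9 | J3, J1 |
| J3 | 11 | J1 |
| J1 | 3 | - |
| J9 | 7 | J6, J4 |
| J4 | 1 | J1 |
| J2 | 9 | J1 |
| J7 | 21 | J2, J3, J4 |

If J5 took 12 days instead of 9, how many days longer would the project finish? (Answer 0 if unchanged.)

Baseline: J1→J3→J5→J6→J9 = 3+11+9+7+7 = 37 → 37 days.
Since J5 is critical, the +3 change carries straight to that chain (now 40 days).
The critical path is still J1→J3→J5→J6→J9; finish is now 40 days.
Change in finish: 40 − 37 = +3 days.

3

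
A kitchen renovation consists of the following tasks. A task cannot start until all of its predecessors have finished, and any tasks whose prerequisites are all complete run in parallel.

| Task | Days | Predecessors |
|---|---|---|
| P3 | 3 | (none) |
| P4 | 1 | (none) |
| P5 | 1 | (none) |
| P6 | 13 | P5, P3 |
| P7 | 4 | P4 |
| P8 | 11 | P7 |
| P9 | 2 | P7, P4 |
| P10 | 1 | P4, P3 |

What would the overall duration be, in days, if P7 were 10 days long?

The binding path is P4→P7→P8 = 1+4+11 = 16; finish at 16 days.
P7 is on the critical path; changing it to 10 makes that path 22 days.
That remains the longest chain; total 22 days.

22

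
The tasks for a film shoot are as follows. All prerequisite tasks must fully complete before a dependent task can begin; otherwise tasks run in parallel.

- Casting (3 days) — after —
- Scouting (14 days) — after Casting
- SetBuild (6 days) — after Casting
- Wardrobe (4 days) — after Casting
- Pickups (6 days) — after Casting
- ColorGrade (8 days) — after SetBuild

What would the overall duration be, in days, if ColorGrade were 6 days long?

17

Baseline: Casting→SetBuild→ColorGrade = 3+6+8 = 17 → 17 days.
ColorGrade lies on that path, so at 6 days the path becomes 15 days.
Now Casting→Scouting = 3+14 = 17 is longest, so the finish becomes 17 days.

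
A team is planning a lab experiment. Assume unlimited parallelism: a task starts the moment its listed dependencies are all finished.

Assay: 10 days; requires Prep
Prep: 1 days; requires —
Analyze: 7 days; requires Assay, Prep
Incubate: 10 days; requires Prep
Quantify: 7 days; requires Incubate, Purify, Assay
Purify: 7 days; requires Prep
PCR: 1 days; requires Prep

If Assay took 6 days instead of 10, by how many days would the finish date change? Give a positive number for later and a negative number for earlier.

Baseline: Prep→Assay→Analyze = 1+10+7 = 18 → 18 days.
Assay lies on that path, so at 6 days the path becomes 14 days.
Now Prep→Incubate→Quantify = 1+10+7 = 18 is longest, so the finish becomes 18 days.
Change in finish: 18 − 18 = +0 days.

0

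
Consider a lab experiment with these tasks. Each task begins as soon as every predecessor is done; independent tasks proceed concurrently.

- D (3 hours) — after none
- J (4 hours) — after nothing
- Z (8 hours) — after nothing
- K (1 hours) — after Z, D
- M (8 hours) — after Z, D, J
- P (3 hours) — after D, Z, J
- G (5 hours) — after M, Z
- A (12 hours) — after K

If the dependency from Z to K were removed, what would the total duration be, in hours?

21

Before: longest chain Z→K→A = 8+1+12 = 21, finish 21.
Without Z→K, K's earliest start moves from 8 to 3.
The longest chain is now Z→M→G = 8+8+5 = 21, so the job takes 21 hours.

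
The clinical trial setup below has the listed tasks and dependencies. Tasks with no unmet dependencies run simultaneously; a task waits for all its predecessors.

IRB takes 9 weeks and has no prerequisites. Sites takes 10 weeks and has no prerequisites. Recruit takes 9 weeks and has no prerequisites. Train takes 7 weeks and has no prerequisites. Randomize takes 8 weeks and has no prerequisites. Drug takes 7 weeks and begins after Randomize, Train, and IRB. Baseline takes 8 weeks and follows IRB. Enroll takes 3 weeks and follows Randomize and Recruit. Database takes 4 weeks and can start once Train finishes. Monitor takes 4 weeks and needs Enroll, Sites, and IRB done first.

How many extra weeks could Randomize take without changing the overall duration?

2

The longest chain is IRB→Baseline = 9+8 = 17; overall finish 17 weeks.
Longest path through Randomize: 15 weeks (earliest finish 8, latest finish 10).
Float = 17 − 15 = 2.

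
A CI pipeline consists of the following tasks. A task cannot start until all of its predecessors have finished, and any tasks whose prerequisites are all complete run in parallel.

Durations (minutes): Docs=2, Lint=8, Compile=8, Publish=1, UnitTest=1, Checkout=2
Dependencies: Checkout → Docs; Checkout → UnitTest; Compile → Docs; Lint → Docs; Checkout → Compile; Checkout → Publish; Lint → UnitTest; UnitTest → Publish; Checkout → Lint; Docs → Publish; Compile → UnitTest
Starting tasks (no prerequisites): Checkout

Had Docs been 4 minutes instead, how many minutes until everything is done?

15

The binding path is Checkout→Compile→Docs→Publish = 2+8+2+1 = 13; finish at 13 minutes.
Docs lies on that path, so at 4 minutes the path becomes 15 minutes.
No other chain overtakes it, so the finish is 15 minutes.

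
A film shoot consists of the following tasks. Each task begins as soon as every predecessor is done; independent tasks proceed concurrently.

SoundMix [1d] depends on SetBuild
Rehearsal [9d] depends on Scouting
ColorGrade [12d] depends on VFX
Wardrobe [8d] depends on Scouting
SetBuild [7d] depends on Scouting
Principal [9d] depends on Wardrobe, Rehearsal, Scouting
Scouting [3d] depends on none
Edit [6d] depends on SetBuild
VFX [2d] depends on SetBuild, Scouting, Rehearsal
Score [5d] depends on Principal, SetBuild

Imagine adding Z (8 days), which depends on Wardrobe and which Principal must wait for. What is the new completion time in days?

33

Originally the project takes 26 days.
With Z inserted, Principal now waits for max(Wardrobe, Rehearsal, Scouting, Z).
New critical path: Scouting→Wardrobe→Z→Principal→Score = 3+8+8+9+5 = 33 ⇒ 33 days.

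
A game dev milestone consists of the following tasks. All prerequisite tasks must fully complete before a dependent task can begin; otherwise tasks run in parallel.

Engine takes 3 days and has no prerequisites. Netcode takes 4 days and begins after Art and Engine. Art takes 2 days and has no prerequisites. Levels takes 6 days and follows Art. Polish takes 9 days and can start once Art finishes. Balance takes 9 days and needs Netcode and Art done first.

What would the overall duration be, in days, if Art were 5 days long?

18

Baseline: Engine→Netcode→Balance = 3+4+9 = 16 → 16 days.
Art is off the critical path — its longest chain is 15 days, giving 1 of slack.
The binding chain switches to Art→Netcode→Balance = 5+4+9 = 18; finish 18 days.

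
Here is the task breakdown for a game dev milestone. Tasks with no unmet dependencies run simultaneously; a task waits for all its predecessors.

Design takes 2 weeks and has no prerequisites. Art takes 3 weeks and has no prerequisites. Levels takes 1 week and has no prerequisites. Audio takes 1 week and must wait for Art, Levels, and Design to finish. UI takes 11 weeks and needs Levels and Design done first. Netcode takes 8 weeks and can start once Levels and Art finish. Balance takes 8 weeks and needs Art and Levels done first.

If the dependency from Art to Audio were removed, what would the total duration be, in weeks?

Before: longest chain Design→UI = 2+11 = 13, finish 13.
Without Art→Audio, Audio's earliest start moves from 3 to 2.
The longest chain is now Design→UI = 2+11 = 13, so the plan takes 13 weeks.

13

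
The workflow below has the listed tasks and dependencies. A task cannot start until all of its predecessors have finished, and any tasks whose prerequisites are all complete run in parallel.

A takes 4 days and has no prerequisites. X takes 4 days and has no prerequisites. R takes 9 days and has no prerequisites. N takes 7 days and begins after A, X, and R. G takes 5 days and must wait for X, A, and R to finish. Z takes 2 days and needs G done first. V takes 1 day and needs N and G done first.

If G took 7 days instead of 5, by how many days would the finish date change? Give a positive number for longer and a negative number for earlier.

1

Critical path before the change: R→N→V = 9+7+1 = 17 giving 17 days.
G has 1 day of float (longest path through it is 16).
New critical path: R→G→Z = 9+7+2 = 18 ⇒ 18 days.
Change in finish: 18 − 17 = +1 days.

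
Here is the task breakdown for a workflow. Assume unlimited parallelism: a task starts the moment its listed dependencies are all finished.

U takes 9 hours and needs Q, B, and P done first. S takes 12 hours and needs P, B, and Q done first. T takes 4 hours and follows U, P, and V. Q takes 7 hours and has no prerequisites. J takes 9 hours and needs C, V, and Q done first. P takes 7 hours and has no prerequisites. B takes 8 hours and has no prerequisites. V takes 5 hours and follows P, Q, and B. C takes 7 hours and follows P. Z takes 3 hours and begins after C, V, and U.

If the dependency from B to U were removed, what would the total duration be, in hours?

Before: longest chain P→C→J = 7+7+9 = 23, finish 23.
Without B→U, U's earliest start moves from 8 to 7.
The longest chain is now P→C→J = 7+7+9 = 23, so the workflow takes 23 hours.

23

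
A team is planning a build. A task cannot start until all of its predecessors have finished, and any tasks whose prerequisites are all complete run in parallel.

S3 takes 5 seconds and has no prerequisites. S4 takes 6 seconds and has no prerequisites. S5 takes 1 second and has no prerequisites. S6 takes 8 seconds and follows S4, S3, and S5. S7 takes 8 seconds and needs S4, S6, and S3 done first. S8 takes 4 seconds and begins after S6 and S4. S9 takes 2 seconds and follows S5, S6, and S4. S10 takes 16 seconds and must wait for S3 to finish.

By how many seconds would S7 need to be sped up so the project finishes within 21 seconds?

Current finish: 22 seconds; target: 21.
S7 is on every critical path, so each second cut from S7 cuts the finish by one (this holds down to a finish of 21).
Need 22 − 21 = 1 second off S7 → S7 becomes 7 seconds, finish becomes 21.

1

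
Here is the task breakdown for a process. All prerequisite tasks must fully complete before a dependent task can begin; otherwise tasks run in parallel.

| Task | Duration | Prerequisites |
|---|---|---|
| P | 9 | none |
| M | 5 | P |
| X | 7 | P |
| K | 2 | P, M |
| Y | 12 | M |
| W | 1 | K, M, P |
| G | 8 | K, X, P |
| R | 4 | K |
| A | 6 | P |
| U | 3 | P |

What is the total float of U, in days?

Critical path: P→M→Y = 9+5+12 = 26, so the finish is 26 days.
Longest path through U: 12 days (earliest finish 12, latest finish 26).
Float = 26 − 12 = 14.

14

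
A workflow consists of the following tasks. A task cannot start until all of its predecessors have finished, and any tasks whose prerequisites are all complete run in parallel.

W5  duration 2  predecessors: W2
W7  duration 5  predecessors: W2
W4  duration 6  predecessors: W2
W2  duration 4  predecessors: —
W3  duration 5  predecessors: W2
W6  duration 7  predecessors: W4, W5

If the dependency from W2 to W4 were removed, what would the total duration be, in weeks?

13

Original critical path: W2→W4→W6 = 4+6+7 = 17 ⇒ 17 weeks.
Without W2→W4, W4's earliest start moves from 4 to 0.
After: W2→W5→W6 = 4+2+7 = 13 → 13 weeks.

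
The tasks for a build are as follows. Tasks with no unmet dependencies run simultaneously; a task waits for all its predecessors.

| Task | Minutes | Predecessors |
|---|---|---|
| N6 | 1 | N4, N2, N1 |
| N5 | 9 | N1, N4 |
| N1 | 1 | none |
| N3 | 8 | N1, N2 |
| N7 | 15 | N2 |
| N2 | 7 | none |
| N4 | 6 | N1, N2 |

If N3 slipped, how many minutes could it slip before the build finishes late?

7

Critical path: N2→N4→N5 = 7+6+9 = 22, so the finish is 22 minutes.
Longest path through N3: 15 minutes (earliest finish 15, latest finish 22).
So N3 can slip 22 − 15 = 7 minutes.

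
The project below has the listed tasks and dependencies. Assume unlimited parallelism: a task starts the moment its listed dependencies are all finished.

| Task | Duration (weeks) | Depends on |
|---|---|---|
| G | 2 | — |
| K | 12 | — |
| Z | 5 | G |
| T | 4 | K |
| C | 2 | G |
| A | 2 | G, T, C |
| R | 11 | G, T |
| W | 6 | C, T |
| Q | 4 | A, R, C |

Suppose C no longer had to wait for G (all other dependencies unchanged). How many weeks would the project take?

With the dependency in place, K→T→R→Q = 12+4+11+4 = 31 sets the finish at 31 weeks.
Without G→C, C's earliest start moves from 2 to 0.
New critical path: K→T→R→Q = 12+4+11+4 = 31 ⇒ 31 weeks.

31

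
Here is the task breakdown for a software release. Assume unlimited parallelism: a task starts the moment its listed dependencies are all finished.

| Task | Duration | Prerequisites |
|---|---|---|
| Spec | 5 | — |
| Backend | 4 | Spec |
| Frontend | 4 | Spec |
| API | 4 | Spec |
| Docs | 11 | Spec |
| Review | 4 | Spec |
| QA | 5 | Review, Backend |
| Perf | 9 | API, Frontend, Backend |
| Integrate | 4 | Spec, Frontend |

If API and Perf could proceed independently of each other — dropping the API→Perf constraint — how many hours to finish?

With the dependency in place, Spec→Backend→Perf = 5+4+9 = 18 sets the finish at 18 hours.
Dropping API→Perf doesn't change Perf's earliest start (9); another predecessor still binds.
The longest chain is now Spec→Backend→Perf = 5+4+9 = 18, so the schedule takes 18 hours.

18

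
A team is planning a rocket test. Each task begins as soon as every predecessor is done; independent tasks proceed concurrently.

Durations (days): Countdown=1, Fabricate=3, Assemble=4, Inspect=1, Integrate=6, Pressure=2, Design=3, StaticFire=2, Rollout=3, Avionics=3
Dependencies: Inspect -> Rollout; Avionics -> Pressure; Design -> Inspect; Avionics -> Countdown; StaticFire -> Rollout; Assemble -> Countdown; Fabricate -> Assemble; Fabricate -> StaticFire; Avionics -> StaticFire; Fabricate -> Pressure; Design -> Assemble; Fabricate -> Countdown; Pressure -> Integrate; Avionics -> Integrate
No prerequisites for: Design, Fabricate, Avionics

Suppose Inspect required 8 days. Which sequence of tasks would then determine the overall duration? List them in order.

The binding path is Fabricate→Pressure→Integrate = 3+2+6 = 11; finish at 11 days.
Inspect has 4 days of float (longest path through it is 7).
The binding chain switches to Design→Inspect→Rollout = 3+8+3 = 14; finish 14 days.

Design, Inspect, Rollout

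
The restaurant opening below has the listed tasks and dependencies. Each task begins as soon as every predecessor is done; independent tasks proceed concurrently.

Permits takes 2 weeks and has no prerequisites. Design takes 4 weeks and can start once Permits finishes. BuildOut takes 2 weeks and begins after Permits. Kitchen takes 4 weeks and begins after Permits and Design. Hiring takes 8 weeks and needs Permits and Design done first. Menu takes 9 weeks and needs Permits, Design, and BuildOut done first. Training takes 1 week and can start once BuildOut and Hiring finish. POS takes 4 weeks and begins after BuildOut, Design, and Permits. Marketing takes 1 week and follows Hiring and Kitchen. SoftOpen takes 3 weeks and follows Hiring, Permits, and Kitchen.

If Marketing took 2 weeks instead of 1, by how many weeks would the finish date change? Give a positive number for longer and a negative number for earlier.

0

Actual critical path: Permits→Design→Hiring→SoftOpen = 2+4+8+3 = 17 ⇒ 17 weeks.
The longest path through Marketing is only 15 weeks, so Marketing has float 2.
That remains the longest chain; total 17 weeks.
Change in finish: 17 − 17 = +0 weeks.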